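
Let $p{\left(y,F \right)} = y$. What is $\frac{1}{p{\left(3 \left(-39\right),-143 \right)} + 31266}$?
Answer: $\frac{1}{31149} \approx 3.2104 \cdot 10^{-5}$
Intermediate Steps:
$\frac{1}{p{\left(3 \left(-39\right),-143 \right)} + 31266} = \frac{1}{3 \left(-39\right) + 31266} = \frac{1}{-117 + 31266} = \frac{1}{31149}$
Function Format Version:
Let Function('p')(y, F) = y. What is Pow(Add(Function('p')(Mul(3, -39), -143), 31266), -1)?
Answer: Rational(1, 31149) ≈ 3.2104e-5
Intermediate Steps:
Pow(Add(Function('p')(Mul(3, -39), -143), 31266), -1) = Pow(Add(Mul(3, -39), 31266), -1) = Pow(Add(-117, 31266), -1) = Pow(31149, -1) = Rational(1, 31149)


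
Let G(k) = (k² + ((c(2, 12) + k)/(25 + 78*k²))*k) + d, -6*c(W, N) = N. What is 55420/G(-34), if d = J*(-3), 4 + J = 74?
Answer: 2499248030/42661901 ≈ 58.583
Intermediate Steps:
J = 70 (J = -4 + 74 = 70)
c(W, N) = -N/6
d = -210 (d = 70*(-3) = -210)
G(k) = -210 + k² + k*(-2 + k)/(25 + 78*k²) (G(k) = (k² + ((-⅙*12 + k)/(25 + 78*k²))*k) - 210 = (k² + ((-2 + k)/(25 + 78*k²))*k) - 210 = (k² + k*(-2 + k)/(25 + 78*k²)) - 210 = -210 + k² + k*(-2 + k)/(25 + 78*k²))
55420/G(-34) = 55420/((2*(-2625 - 1*(-34) - 8177*(-34)² + 39*(-34)⁴)/(25 + 78*(-34)²))) = 55420/((2*(-2625 + 34 - 8177*1156 + 39*1336336)/(25 + 78*1156))) = 55420/((2*(-2625 + 34 - 9452612 + 52117104)/(25 + 90168))) = 55420/((2*42661901/90193)) = 55420/((2*(1/90193)*42661901)) = 55420/(85323802/90193) = 55420*(90193/85323802) = 2499248030/42661901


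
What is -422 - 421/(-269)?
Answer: -113097/269 ≈ -420.44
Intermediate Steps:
-422 - 421/(-269) = -422 - 421*(-1)/269 = -422 - 1*(-421/269) = -422 + 421/269 = -113097/269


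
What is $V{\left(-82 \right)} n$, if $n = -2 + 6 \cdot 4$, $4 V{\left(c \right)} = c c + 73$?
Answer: $\frac{74767}{2} \approx 37384.0$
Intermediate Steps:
$V{\left(c \right)} = \frac{73}{4} + \frac{c^{2}}{4}$ ($V{\left(c \right)} = \frac{c c + 73}{4} = \frac{c^{2} + 73}{4} = \frac{73 + c^{2}}{4} = \frac{73}{4} + \frac{c^{2}}{4}$)
$n = 22$ ($n = -2 + 24 = 22$)
$V{\left(-82 \right)} n = \left(\frac{73}{4} + \frac{\left(-82\right)^{2}}{4}\right) 22 = \left(\frac{73}{4} + \frac{1}{4} \cdot 6724\right) 22 = \left(\frac{73}{4} + 1681\right) 22 = \frac{6797}{4} \cdot 22 = \frac{74767}{2}$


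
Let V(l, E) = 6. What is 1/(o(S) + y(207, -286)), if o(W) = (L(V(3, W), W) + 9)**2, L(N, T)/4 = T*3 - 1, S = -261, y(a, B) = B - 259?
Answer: 1/9777584 ≈ 1.0227e-7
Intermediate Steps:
y(a, B) = -259 + B
L(N, T) = -4 + 12*T (L(N, T) = 4*(T*3 - 1) = 4*(3*T - 1) = 4*(-1 + 3*T) = -4 + 12*T)
o(W) = (5 + 12*W)**2 (o(W) = ((-4 + 12*W) + 9)**2 = (5 + 12*W)**2)
1/(o(S) + y(207, -286)) = 1/((5 + 12*(-261))**2 + (-259 - 286)) = 1/((5 - 3132)**2 - 545) = 1/((-3127)**2 - 545) = 1/(9778129 - 545) = 1/9777584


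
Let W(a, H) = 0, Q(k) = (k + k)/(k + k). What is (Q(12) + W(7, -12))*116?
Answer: 116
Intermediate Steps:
Q(k) = 1 (Q(k) = (2*k)/((2*k)) = (2*k)*(1/(2*k)) = 1)
(Q(12) + W(7, -12))*116 = (1 + 0)*116 = 1*116 = 116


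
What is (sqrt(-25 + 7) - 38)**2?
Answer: 1426 - 228*I*sqrt(2) ≈ 1426.0 - 322.44*I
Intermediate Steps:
(sqrt(-25 + 7) - 38)**2 = (sqrt(-18) - 38)**2 = (3*I*sqrt(2) - 38)**2 = (-38 + 3*I*sqrt(2))**2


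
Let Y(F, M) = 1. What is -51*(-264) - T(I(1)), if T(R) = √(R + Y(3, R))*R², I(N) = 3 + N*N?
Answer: 13464 - 16*√5 ≈ 13428.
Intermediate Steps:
I(N) = 3 + N²
T(R) = R²*√(1 + R) (T(R) = √(R + 1)*R² = √(1 + R)*R² = R²*√(1 + R))
-51*(-264) - T(I(1)) = -51*(-264) - (3 + 1²)²*√(1 + (3 + 1²)) = 13464 - (3 + 1)²*√(1 + (3 + 1)) = 13464 - 4²*√(1 + 4) = 13464 - 16*√5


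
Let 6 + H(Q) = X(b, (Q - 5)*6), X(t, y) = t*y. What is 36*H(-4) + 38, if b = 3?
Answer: -6010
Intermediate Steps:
H(Q) = -96 + 18*Q (H(Q) = -6 + 3*((Q - 5)*6) = -6 + 3*((-5 + Q)*6) = -6 + 3*(-30 + 6*Q) = -6 + (-90 + 18*Q) = -96 + 18*Q)
36*H(-4) + 38 = 36*(-96 + 18*(-4)) + 38 = 36*(-96 - 72) + 38 = 36*(-168) + 38 = -6048 + 38 = -6010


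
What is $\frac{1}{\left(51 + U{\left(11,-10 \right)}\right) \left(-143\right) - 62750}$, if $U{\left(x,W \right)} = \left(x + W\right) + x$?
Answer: $- \frac{1}{71759} \approx -1.3936 \cdot 10^{-5}$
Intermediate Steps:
$U{\left(x,W \right)} = W + 2 x$ ($U{\left(x,W \right)} = \left(W + x\right) + x = W + 2 x$)
$\frac{1}{\left(51 + U{\left(11,-10 \right)}\right) \left(-143\right) - 62750} = \frac{1}{\left(51 + \left(-10 + 2 \cdot 11\right)\right) \left(-143\right) - 62750} = \frac{1}{\left(51 + \left(-10 + 22\right)\right) \left(-143\right) - 62750} = \frac{1}{\left(51 + 12\right) \left(-143\right) - 62750} = \frac{1}{63 \left(-143\right) - 62750} = \frac{1}{-9009 - 62750} = \frac{1}{-71759} = - \frac{1}{71759}$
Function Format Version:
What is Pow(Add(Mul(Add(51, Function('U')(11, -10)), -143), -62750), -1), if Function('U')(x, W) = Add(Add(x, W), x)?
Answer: Rational(-1, 71759) ≈ -1.3936e-5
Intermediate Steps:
Function('U')(x, W) = Add(W, Mul(2, x)) (Function('U')(x, W) = Add(Add(W, x), x) = Add(W, Mul(2, x)))
Pow(Add(Mul(Add(51, Function('U')(11, -10)), -143), -62750), -1) = Pow(Add(Mul(Add(51, Add(-10, Mul(2, 11))), -143), -62750), -1) = Pow(Add(Mul(Add(51, Add(-10, 22)), -143), -62750), -1) = Pow(Add(Mul(Add(51, 12), -143), -62750), -1) = Pow(Add(Mul(63, -143), -62750), -1) = Pow(Add(-9009, -62750), -1) = Pow(-71759, -1) = Rational(-1, 71759)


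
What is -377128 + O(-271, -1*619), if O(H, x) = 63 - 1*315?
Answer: -377380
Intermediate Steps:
O(H, x) = -252 (O(H, x) = 63 - 315 = -252)
-377128 + O(-271, -1*619) = -377128 - 252 = -377380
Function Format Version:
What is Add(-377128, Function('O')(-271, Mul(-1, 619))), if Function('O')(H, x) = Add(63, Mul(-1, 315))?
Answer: -377380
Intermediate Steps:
Function('O')(H, x) = -252 (Function('O')(H, x) = Add(63, -315) = -252)
Add(-377128, Function('O')(-271, Mul(-1, 619))) = Add(-377128, -252) = -377380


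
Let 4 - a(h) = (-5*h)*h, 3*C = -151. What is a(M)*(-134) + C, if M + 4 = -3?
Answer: -100249/3 ≈ -33416.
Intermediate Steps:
C = -151/3 (C = (1/3)*(-151) = -151/3 ≈ -50.333)
M = -7 (M = -4 - 3 = -7)
a(h) = 4 + 5*h**2 (a(h) = 4 - (-5*h)*h = 4 - (-5)*h**2 = 4 + 5*h**2)
a(M)*(-134) + C = (4 + 5*(-7)**2)*(-134) - 151/3 = (4 + 5*49)*(-134) - 151/3 = (4 + 245)*(-134) - 151/3 = 249*(-134) - 151/3 = -33366 - 151/3 = -100249/3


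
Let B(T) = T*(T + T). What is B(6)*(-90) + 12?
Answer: -6468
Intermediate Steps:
B(T) = 2*T**2 (B(T) = T*(2*T) = 2*T**2)
B(6)*(-90) + 12 = (2*6**2)*(-90) + 12 = (2*36)*(-90) + 12 = 72*(-90) + 12 = -6480 + 12 = -6468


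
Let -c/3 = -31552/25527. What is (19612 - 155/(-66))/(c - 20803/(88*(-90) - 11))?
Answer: 7942031604983/2563509834 ≈ 3098.1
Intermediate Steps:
c = 31552/8509 (c = -(-94656)/25527 = -3*(-31552/25527) = 31552/8509 ≈ 3.7081)
(19612 - 155/(-66))/(c - 20803/(88*(-90) - 11)) = (19612 - 155/(-66))/(31552/8509 - 20803/(88*(-90) - 11)) = (19612 - 155*(-1/66))/(31552/8509 - 20803/(-7920 - 11)) = (19612 + 155/66)/(31552/8509 - 20803/(-7931)) = 1294547/(66*(31552/8509 - 20803*(-1/7931))) = 1294547/(66*(31552/8509 + 20803/7931)) = 1294547/(66*(427251639/67484879)) = (1294547/66)*(67484879/427251639) = 7942031604983/2563509834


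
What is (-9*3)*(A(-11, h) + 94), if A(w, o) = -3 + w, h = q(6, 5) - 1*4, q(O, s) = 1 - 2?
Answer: -2160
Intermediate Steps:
q(O, s) = -1
h = -5 (h = -1 - 1*4 = -1 - 4 = -5)
(-9*3)*(A(-11, h) + 94) = (-9*3)*((-3 - 11) + 94) = -27*(-14 + 94) = -27*80 = -2160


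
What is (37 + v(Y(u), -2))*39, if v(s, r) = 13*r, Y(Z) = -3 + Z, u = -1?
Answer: 429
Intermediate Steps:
(37 + v(Y(u), -2))*39 = (37 + 13*(-2))*39 = (37 - 26)*39 = 11*39 = 429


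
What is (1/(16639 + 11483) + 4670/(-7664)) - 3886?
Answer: -209417318791/53881752 ≈ -3886.6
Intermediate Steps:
(1/(16639 + 11483) + 4670/(-7664)) - 3886 = (1/28122 + 4670*(-1/7664)) - 3886 = (1/28122 - 2335/3832) - 3886 = -32830519/53881752 - 3886 = -209417318791/53881752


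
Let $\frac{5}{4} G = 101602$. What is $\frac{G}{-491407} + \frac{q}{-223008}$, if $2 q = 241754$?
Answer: $- \frac{387631254959}{547938461280} \approx -0.70744$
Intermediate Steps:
$G = \frac{406408}{5}$ ($G = \frac{4}{5} \cdot 101602 = \frac{406408}{5} \approx 81282.0$)
$q = 120877$ ($q = \frac{1}{2} \cdot 241754 = 120877$)
$\frac{G}{-491407} + \frac{q}{-223008} = \frac{406408}{5 \left(-491407\right)} + \frac{120877}{-223008} = \frac{406408}{5} \left(- \frac{1}{491407}\right) + 120877 \left(- \frac{1}{223008}\right) = - \frac{406408}{2457035} - \frac{120877}{223008} = - \frac{387631254959}{547938461280}$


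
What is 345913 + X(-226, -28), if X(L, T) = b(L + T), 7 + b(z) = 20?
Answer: 345926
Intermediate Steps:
b(z) = 13 (b(z) = -7 + 20 = 13)
X(L, T) = 13
345913 + X(-226, -28) = 345913 + 13 = 345926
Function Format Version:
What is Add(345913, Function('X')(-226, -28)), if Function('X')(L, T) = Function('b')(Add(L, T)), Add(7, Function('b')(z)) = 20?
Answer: 345926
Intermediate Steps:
Function('b')(z) = 13 (Function('b')(z) = Add(-7, 20) = 13)
Function('X')(L, T) = 13
Add(345913, Function('X')(-226, -28)) = Add(345913, 13) = 345926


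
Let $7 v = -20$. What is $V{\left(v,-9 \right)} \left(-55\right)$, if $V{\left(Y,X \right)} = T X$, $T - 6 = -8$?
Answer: $-990$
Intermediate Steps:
$v = - \frac{20}{7}$ ($v = \frac{1}{7} \left(-20\right) = - \frac{20}{7} \approx -2.8571$)
$T = -2$ ($T = 6 - 8 = -2$)
$V{\left(Y,X \right)} = - 2 X$
$V{\left(v,-9 \right)} \left(-55\right) = \left(-2\right) \left(-9\right) \left(-55\right) = 18 \left(-55\right) = -990$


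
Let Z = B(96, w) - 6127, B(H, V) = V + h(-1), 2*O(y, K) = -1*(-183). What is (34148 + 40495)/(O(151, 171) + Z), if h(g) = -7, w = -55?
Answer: -49762/4065 ≈ -12.242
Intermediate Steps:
O(y, K) = 183/2 (O(y, K) = (-1*(-183))/2 = (½)*183 = 183/2)
B(H, V) = -7 + V (B(H, V) = V - 7 = -7 + V)
Z = -6189 (Z = (-7 - 55) - 6127 = -62 - 6127 = -6189)
(34148 + 40495)/(O(151, 171) + Z) = (34148 + 40495)/(183/2 - 6189) = 74643/(-12195/2) = 74643*(-2/12195) = -49762/4065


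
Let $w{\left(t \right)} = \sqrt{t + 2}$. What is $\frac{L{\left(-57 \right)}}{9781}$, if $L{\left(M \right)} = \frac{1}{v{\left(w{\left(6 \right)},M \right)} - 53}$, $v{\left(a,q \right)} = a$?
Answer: $- \frac{53}{27396581} - \frac{2 \sqrt{2}}{27396581} \approx -2.0378 \cdot 10^{-6}$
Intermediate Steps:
$w{\left(t \right)} = \sqrt{2 + t}$
$L{\left(M \right)} = \frac{1}{-53 + 2 \sqrt{2}}$ ($L{\left(M \right)} = \frac{1}{\sqrt{2 + 6} - 53} = \frac{1}{\sqrt{8} - 53} = \frac{1}{2 \sqrt{2} - 53} = \frac{1}{-53 + 2 \sqrt{2}}$)
$\frac{L{\left(-57 \right)}}{9781} = \frac{- \frac{53}{2801} - \frac{2 \sqrt{2}}{2801}}{9781} = \left(- \frac{53}{2801} - \frac{2 \sqrt{2}}{2801}\right) \frac{1}{9781} = - \frac{53}{27396581} - \frac{2 \sqrt{2}}{27396581}$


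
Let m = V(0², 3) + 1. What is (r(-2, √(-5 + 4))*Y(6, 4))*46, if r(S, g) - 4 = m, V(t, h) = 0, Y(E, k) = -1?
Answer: -230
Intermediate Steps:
m = 1 (m = 0 + 1 = 1)
r(S, g) = 5 (r(S, g) = 4 + 1 = 5)
(r(-2, √(-5 + 4))*Y(6, 4))*46 = (5*(-1))*46 = -5*46 = -230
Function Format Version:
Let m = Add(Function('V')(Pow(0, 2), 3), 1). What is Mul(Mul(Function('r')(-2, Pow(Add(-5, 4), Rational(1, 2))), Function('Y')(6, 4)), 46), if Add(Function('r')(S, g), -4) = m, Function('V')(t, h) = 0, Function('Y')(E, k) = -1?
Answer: -230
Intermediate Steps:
m = 1 (m = Add(0, 1) = 1)
Function('r')(S, g) = 5 (Function('r')(S, g) = Add(4, 1) = 5)
Mul(Mul(Function('r')(-2, Pow(Add(-5, 4), Rational(1, 2))), Function('Y')(6, 4)), 46) = Mul(Mul(5, -1), 46) = Mul(-5, 46) = -230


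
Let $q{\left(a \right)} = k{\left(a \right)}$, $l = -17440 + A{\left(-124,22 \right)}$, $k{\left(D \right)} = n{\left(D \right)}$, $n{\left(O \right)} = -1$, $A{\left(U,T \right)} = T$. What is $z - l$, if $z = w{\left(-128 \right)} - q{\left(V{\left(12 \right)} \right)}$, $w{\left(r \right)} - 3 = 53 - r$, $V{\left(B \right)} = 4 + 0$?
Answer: $17603$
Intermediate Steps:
$V{\left(B \right)} = 4$
$k{\left(D \right)} = -1$
$w{\left(r \right)} = 56 - r$ ($w{\left(r \right)} = 3 - \left(-53 + r\right) = 56 - r$)
$l = -17418$ ($l = -17440 + 22 = -17418$)
$q{\left(a \right)} = -1$
$z = 185$ ($z = \left(56 - -128\right) - -1 = \left(56 + 128\right) + 1 = 184 + 1 = 185$)
$z - l = 185 - -17418 = 185 + 17418 = 17603$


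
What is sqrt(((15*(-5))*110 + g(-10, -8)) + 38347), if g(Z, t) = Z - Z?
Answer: sqrt(30097) ≈ 173.48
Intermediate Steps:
g(Z, t) = 0
sqrt(((15*(-5))*110 + g(-10, -8)) + 38347) = sqrt(((15*(-5))*110 + 0) + 38347) = sqrt((-75*110 + 0) + 38347) = sqrt((-8250 + 0) + 38347) = sqrt(-8250 + 38347) = sqrt(30097)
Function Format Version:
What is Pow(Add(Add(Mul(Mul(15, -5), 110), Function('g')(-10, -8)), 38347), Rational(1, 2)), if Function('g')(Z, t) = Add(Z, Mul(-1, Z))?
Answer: Pow(30097, Rational(1, 2)) ≈ 173.48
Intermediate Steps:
Function('g')(Z, t) = 0
Pow(Add(Add(Mul(Mul(15, -5), 110), Function('g')(-10, -8)), 38347), Rational(1, 2)) = Pow(Add(Add(Mul(Mul(15, -5), 110), 0), 38347), Rational(1, 2)) = Pow(Add(Add(Mul(-75, 110), 0), 38347), Rational(1, 2)) = Pow(Add(Add(-8250, 0), 38347), Rational(1, 2)) = Pow(Add(-8250, 38347), Rational(1, 2)) = Pow(30097, Rational(1, 2))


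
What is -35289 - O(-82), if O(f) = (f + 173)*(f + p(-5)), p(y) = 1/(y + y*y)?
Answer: -556631/20 ≈ -27832.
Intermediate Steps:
p(y) = 1/(y + y²)
O(f) = (173 + f)*(1/20 + f) (O(f) = (f + 173)*(f + 1/((-5)*(1 - 5))) = (173 + f)*(f - ⅕/(-4)) = (173 + f)*(f - ⅕*(-¼)) = (173 + f)*(f + 1/20) = (173 + f)*(1/20 + f))
-35289 - O(-82) = -35289 - (173/20 + (-82)² + (3461/20)*(-82)) = -35289 - (173/20 + 6724 - 141901/10) = -35289 - 1*(-149149/20) = -35289 + 149149/20 = -556631/20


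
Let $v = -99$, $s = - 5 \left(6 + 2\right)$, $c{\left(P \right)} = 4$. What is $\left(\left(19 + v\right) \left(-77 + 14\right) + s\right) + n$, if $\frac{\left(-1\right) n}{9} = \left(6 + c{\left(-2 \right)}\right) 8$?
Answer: $4280$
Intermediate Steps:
$s = -40$ ($s = \left(-5\right) 8 = -40$)
$n = -720$ ($n = - 9 \left(6 + 4\right) 8 = - 9 \cdot 10 \cdot 8 = \left(-9\right) 80 = -720$)
$\left(\left(19 + v\right) \left(-77 + 14\right) + s\right) + n = \left(\left(19 - 99\right) \left(-77 + 14\right) - 40\right) - 720 = \left(\left(-80\right) \left(-63\right) - 40\right) - 720 = \left(5040 - 40\right) - 720 = 5000 - 720 = 4280$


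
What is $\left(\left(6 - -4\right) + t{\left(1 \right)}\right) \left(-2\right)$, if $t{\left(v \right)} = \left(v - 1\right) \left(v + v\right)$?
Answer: $-20$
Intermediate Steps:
$t{\left(v \right)} = 2 v \left(-1 + v\right)$ ($t{\left(v \right)} = \left(-1 + v\right) 2 v = 2 v \left(-1 + v\right)$)
$\left(\left(6 - -4\right) + t{\left(1 \right)}\right) \left(-2\right) = \left(\left(6 - -4\right) + 2 \cdot 1 \left(-1 + 1\right)\right) \left(-2\right) = \left(\left(6 + 4\right) + 2 \cdot 1 \cdot 0\right) \left(-2\right) = \left(10 + 0\right) \left(-2\right) = 10 \left(-2\right) = -20$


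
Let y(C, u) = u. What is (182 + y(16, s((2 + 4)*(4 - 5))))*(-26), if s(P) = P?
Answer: -4576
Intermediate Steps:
(182 + y(16, s((2 + 4)*(4 - 5))))*(-26) = (182 + (2 + 4)*(4 - 5))*(-26) = (182 + 6*(-1))*(-26) = (182 - 6)*(-26) = 176*(-26) = -4576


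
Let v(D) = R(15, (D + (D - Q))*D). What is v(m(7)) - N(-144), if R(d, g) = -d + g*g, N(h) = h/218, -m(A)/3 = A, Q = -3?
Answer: 73111386/109 ≈ 6.7075e+5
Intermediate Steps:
m(A) = -3*A
N(h) = h/218 (N(h) = h*(1/218) = h/218)
R(d, g) = g² - d (R(d, g) = -d + g² = g² - d)
v(D) = -15 + D²*(3 + 2*D)² (v(D) = ((D + (D - 1*(-3)))*D)² - 1*15 = ((D + (D + 3))*D)² - 15 = ((D + (3 + D))*D)² - 15 = ((3 + 2*D)*D)² - 15 = (D*(3 + 2*D))² - 15 = D²*(3 + 2*D)² - 15 = -15 + D²*(3 + 2*D)²)
v(m(7)) - N(-144) = (-15 + (-3*7)²*(3 + 2*(-3*7))²) - (-144)/218 = (-15 + (-21)²*(3 + 2*(-21))²) - 1*(-72/109) = (-15 + 441*(3 - 42)²) + 72/109 = (-15 + 441*(-39)²) + 72/109 = (-15 + 441*1521) + 72/109 = (-15 + 670761) + 72/109 = 670746 + 72/109 = 73111386/109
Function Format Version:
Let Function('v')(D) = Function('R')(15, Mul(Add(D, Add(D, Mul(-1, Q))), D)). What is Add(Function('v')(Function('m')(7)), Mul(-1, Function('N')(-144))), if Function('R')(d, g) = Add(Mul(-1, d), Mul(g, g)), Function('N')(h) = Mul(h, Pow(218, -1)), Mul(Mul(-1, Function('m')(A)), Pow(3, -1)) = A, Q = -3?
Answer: Rational(73111386, 109) ≈ 6.7075e+5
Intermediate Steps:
Function('m')(A) = Mul(-3, A)
Function('N')(h) = Mul(Rational(1, 218), h) (Function('N')(h) = Mul(h, Rational(1, 218)) = Mul(Rational(1, 218), h))
Function('R')(d, g) = Add(Pow(g, 2), Mul(-1, d)) (Function('R')(d, g) = Add(Mul(-1, d), Pow(g, 2)) = Add(Pow(g, 2), Mul(-1, d)))
Function('v')(D) = Add(-15, Mul(Pow(D, 2), Pow(Add(3, Mul(2, D)), 2))) (Function('v')(D) = Add(Pow(Mul(Add(D, Add(D, Mul(-1, -3))), D), 2), Mul(-1, 15)) = Add(Pow(Mul(Add(D, Add(D, 3)), D), 2), -15) = Add(Pow(Mul(Add(D, Add(3, D)), D), 2), -15) = Add(Pow(Mul(Add(3, Mul(2, D)), D), 2), -15) = Add(Pow(Mul(D, Add(3, Mul(2, D))), 2), -15) = Add(Mul(Pow(D, 2), Pow(Add(3, Mul(2, D)), 2)), -15) = Add(-15, Mul(Pow(D, 2), Pow(Add(3, Mul(2, D)), 2))))
Add(Function('v')(Function('m')(7)), Mul(-1, Function('N')(-144))) = Add(Add(-15, Mul(Pow(Mul(-3, 7), 2), Pow(Add(3, Mul(2, Mul(-3, 7))), 2))), Mul(-1, Mul(Rational(1, 218), -144))) = Add(Add(-15, Mul(Pow(-21, 2), Pow(Add(3, Mul(2, -21)), 2))), Mul(-1, Rational(-72, 109))) = Add(Add(-15, Mul(441, Pow(Add(3, -42), 2))), Rational(72, 109)) = Add(Add(-15, Mul(441, Pow(-39, 2))), Rational(72, 109)) = Add(Add(-15, Mul(441, 1521)), Rational(72, 109)) = Add(Add(-15, 670761), Rational(72, 109)) = Add(670746, Rational(72, 109)) = Rational(73111386, 109)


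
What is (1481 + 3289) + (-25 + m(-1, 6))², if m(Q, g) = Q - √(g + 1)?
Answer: 5453 + 52*√7 ≈ 5590.6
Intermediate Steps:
m(Q, g) = Q - √(1 + g)
(1481 + 3289) + (-25 + m(-1, 6))² = (1481 + 3289) + (-25 + (-1 - √(1 + 6)))² = 4770 + (-25 + (-1 - √7))² = 4770 + (-26 - √7)²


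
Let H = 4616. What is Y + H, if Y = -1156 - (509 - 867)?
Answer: 3818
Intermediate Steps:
Y = -798 (Y = -1156 - 1*(-358) = -1156 + 358 = -798)
Y + H = -798 + 4616 = 3818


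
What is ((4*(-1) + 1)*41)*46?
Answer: -5658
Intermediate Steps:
((4*(-1) + 1)*41)*46 = ((-4 + 1)*41)*46 = -3*41*46 = -123*46 = -5658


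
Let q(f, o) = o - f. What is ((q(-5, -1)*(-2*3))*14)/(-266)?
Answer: 24/19 ≈ 1.2632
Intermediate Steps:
((q(-5, -1)*(-2*3))*14)/(-266) = (((-1 - 1*(-5))*(-2*3))*14)/(-266) = (((-1 + 5)*(-6))*14)*(-1/266) = ((4*(-6))*14)*(-1/266) = -24*14*(-1/266) = -336*(-1/266) = 24/19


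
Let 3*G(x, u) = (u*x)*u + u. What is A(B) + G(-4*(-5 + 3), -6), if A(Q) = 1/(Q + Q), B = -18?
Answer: 3383/36 ≈ 93.972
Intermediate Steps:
G(x, u) = u/3 + x*u²/3 (G(x, u) = ((u*x)*u + u)/3 = (x*u² + u)/3 = (u + x*u²)/3 = u/3 + x*u²/3)
A(Q) = 1/(2*Q)
A(B) + G(-4*(-5 + 3), -6) = (½)/(-18) + (⅓)*(-6)*(1 - (-24)*(-5 + 3)) = (½)*(-1/18) + (⅓)*(-6)*(1 - (-24)*(-2)) = -1/36 + (⅓)*(-6)*(1 - 6*8) = -1/36 + (⅓)*(-6)*(1 - 48) = -1/36 + (⅓)*(-6)*(-47) = -1/36 + 94 = 3383/36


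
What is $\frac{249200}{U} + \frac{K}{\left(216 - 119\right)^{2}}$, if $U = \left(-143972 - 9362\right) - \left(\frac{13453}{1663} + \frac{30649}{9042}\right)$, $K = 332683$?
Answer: $\frac{731853989993939191}{21695576636446693} \approx 33.733$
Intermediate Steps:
$U = - \frac{2305832355877}{15036846}$ ($U = -153334 - \frac{172611313}{15036846} = - \frac{2305832355877}{15036846} \approx -1.5335 \cdot 10^{5}$)
$\frac{249200}{U} + \frac{K}{\left(216 - 119\right)^{2}} = \frac{249200}{- \frac{2305832355877}{15036846}} + \frac{332683}{\left(216 - 119\right)^{2}} = 249200 \left(- \frac{15036846}{2305832355877}\right) + \frac{332683}{97^{2}} = - \frac{3747182023200}{2305832355877} + \frac{332683}{9409} = \frac{731853989993939191}{21695576636446693}$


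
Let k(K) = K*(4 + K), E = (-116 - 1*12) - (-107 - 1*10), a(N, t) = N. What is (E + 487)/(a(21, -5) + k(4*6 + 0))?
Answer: 68/99 ≈ 0.68687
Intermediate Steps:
E = -11 (E = (-116 - 12) - (-107 - 10) = -128 - 1*(-117) = -128 + 117 = -11)
(E + 487)/(a(21, -5) + k(4*6 + 0)) = (-11 + 487)/(21 + (4*6 + 0)*(4 + (4*6 + 0))) = 476/(21 + (24 + 0)*(4 + (24 + 0))) = 476/(21 + 24*(4 + 24)) = 476/(21 + 24*28) = 476/(21 + 672) = 476/693 = 476*(1/693) = 68/99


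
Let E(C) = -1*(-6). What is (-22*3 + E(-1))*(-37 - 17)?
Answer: 3240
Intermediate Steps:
E(C) = 6
(-22*3 + E(-1))*(-37 - 17) = (-22*3 + 6)*(-37 - 17) = (-66 + 6)*(-54) = -60*(-54) = 3240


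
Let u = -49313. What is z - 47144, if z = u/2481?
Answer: -117013577/2481 ≈ -47164.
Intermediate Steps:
z = -49313/2481 ≈ -19.876
z - 47144 = -49313/2481 - 47144 = -117013577/2481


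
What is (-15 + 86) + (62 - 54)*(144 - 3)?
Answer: 1199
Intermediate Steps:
(-15 + 86) + (62 - 54)*(144 - 3) = 71 + 8*141 = 71 + 1128 = 1199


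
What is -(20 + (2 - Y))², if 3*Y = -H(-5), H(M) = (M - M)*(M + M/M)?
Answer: -484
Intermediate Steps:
H(M) = 0 (H(M) = 0*(M + 1) = 0*(1 + M) = 0)
Y = 0 (Y = (-1*0)/3 = (⅓)*0 = 0)
-(20 + (2 - Y))² = -(20 + (2 - 1*0))² = -(20 + (2 + 0))² = -(20 + 2)² = -1*22² = -1*484 = -484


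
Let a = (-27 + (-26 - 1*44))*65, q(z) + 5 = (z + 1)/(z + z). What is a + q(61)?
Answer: -384879/61 ≈ -6309.5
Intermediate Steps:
q(z) = -5 + (1 + z)/(2*z) (q(z) = -5 + (z + 1)/(z + z) = -5 + (1 + z)/((2*z)) = -5 + (1 + z)*(1/(2*z)) = -5 + (1 + z)/(2*z))
a = -6305 (a = (-27 + (-26 - 44))*65 = (-27 - 70)*65 = -97*65 = -6305)
a + q(61) = -6305 + (½)*(1 - 9*61)/61 = -6305 + (½)*(1/61)*(1 - 549) = -6305 + (½)*(1/61)*(-548) = -6305 - 274/61 = -384879/61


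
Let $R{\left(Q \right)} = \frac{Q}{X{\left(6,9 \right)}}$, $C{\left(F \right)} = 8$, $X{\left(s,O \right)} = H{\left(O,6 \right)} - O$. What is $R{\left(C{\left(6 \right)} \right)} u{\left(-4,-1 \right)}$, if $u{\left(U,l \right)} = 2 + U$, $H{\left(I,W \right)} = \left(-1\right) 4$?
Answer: $\frac{16}{13} \approx 1.2308$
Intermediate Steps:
$H{\left(I,W \right)} = -4$
$X{\left(s,O \right)} = -4 - O$
$R{\left(Q \right)} = - \frac{Q}{13}$ ($R{\left(Q \right)} = \frac{Q}{-4 - 9} = \frac{Q}{-13} = Q \left(- \frac{1}{13}\right) = - \frac{Q}{13}$)
$R{\left(C{\left(6 \right)} \right)} u{\left(-4,-1 \right)} = \left(- \frac{1}{13}\right) 8 \left(2 - 4\right) = \left(- \frac{8}{13}\right) \left(-2\right) = \frac{16}{13}$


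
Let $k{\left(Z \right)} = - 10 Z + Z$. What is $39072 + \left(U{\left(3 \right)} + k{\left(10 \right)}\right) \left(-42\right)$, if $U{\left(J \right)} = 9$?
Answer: $42474$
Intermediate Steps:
$k{\left(Z \right)} = - 9 Z$
$39072 + \left(U{\left(3 \right)} + k{\left(10 \right)}\right) \left(-42\right) = 39072 + \left(9 - 90\right) \left(-42\right) = 39072 - -3402 = 39072 + 3402 = 42474$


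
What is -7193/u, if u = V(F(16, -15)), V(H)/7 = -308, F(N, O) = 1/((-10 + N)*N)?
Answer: 7193/2156 ≈ 3.3363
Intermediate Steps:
F(N, O) = 1/(N*(-10 + N))
V(H) = -2156 (V(H) = 7*(-308) = -2156)
u = -2156
-7193/u = -7193/(-2156) = -7193*(-1/2156) = 7193/2156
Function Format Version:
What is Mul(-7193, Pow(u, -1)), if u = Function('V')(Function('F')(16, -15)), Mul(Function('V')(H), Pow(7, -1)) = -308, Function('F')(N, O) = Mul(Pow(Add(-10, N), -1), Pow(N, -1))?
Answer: Rational(7193, 2156) ≈ 3.3363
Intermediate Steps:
Function('F')(N, O) = Mul(Pow(N, -1), Pow(Add(-10, N), -1))
Function('V')(H) = -2156 (Function('V')(H) = Mul(7, -308) = -2156)
u = -2156
Mul(-7193, Pow(u, -1)) = Mul(-7193, Pow(-2156, -1)) = Mul(-7193, Rational(-1, 2156)) = Rational(7193, 2156)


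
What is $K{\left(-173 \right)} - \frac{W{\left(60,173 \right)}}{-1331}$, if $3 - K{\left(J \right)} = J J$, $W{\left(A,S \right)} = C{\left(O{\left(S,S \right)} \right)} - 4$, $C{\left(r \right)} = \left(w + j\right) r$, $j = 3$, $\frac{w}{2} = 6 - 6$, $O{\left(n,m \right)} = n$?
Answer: $- \frac{39830991}{1331} \approx -29926.0$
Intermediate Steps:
$w = 0$ ($w = 2 \left(6 - 6\right) = 2 \cdot 0 = 0$)
$C{\left(r \right)} = 3 r$ ($C{\left(r \right)} = \left(0 + 3\right) r = 3 r$)
$W{\left(A,S \right)} = -4 + 3 S$ ($W{\left(A,S \right)} = 3 S - 4 = -4 + 3 S$)
$K{\left(J \right)} = 3 - J^{2}$ ($K{\left(J \right)} = 3 - J J = 3 - J^{2}$)
$K{\left(-173 \right)} - \frac{W{\left(60,173 \right)}}{-1331} = \left(3 - \left(-173\right)^{2}\right) - \frac{-4 + 3 \cdot 173}{-1331} = \left(3 - 29929\right) - \left(-4 + 519\right) \left(- \frac{1}{1331}\right) = \left(3 - 29929\right) - 515 \left(- \frac{1}{1331}\right) = -29926 - - \frac{515}{1331} = -29926 + \frac{515}{1331} = - \frac{39830991}{1331}$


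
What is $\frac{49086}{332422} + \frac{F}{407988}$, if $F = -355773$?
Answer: $- \frac{16373378873}{22604031156} \approx -0.72436$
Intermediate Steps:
$\frac{49086}{332422} + \frac{F}{407988} = \frac{49086}{332422} - \frac{355773}{407988} = 49086 \cdot \frac{1}{332422} - \frac{118591}{135996} = \frac{24543}{166211} - \frac{118591}{135996} = - \frac{16373378873}{22604031156}$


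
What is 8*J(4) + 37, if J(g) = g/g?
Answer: 45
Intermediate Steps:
J(g) = 1
8*J(4) + 37 = 8*1 + 37 = 8 + 37 = 45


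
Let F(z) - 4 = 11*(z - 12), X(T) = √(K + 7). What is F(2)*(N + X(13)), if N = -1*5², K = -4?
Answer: 2650 - 106*√3 ≈ 2466.4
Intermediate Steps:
X(T) = √3 (X(T) = √(-4 + 7) = √3)
F(z) = -128 + 11*z (F(z) = 4 + 11*(z - 12) = 4 + 11*(-12 + z) = 4 + (-132 + 11*z) = -128 + 11*z)
N = -25 (N = -1*25 = -25)
F(2)*(N + X(13)) = (-128 + 11*2)*(-25 + √3) = (-128 + 22)*(-25 + √3) = -106*(-25 + √3) = 2650 - 106*√3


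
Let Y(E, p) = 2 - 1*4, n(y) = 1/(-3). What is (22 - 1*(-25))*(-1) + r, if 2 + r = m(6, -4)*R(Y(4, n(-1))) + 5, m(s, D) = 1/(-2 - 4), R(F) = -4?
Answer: -130/3 ≈ -43.333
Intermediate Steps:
n(y) = -⅓
Y(E, p) = -2 (Y(E, p) = 2 - 4 = -2)
m(s, D) = -⅙ (m(s, D) = 1/(-6) = -⅙)
r = 11/3 (r = -2 + (-⅙*(-4) + 5) = -2 + (⅔ + 5) = -2 + 17/3 = 11/3 ≈ 3.6667)
(22 - 1*(-25))*(-1) + r = (22 - 1*(-25))*(-1) + 11/3 = (22 + 25)*(-1) + 11/3 = 47*(-1) + 11/3 = -47 + 11/3 = -130/3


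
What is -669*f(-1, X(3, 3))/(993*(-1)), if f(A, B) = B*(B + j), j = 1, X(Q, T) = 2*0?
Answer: 0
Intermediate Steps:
X(Q, T) = 0
f(A, B) = B*(1 + B) (f(A, B) = B*(B + 1) = B*(1 + B))
-669*f(-1, X(3, 3))/(993*(-1)) = -669*0*(1 + 0)/(993*(-1)) = -669*0*1/(-993) = -0*(-1)/993 = -669*0 = 0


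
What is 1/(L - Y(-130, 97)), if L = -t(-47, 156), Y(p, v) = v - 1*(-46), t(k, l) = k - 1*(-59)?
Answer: -1/155 ≈ -0.0064516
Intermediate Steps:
t(k, l) = 59 + k (t(k, l) = k + 59 = 59 + k)
Y(p, v) = 46 + v (Y(p, v) = v + 46 = 46 + v)
L = -12 (L = -(59 - 47) = -1*12 = -12)
1/(L - Y(-130, 97)) = 1/(-12 - (46 + 97)) = 1/(-12 - 1*143) = 1/(-12 - 143) = 1/(-155) = -1/155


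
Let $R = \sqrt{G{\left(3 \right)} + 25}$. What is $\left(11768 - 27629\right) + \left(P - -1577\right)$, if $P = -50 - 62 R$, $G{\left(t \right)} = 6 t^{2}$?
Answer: $-14334 - 62 \sqrt{79} \approx -14885.0$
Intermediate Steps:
$R = \sqrt{79}$ ($R = \sqrt{6 \cdot 3^{2} + 25} = \sqrt{6 \cdot 9 + 25} = \sqrt{54 + 25} = \sqrt{79} \approx 8.8882$)
$P = -50 - 62 \sqrt{79} \approx -601.07$
$\left(11768 - 27629\right) + \left(P - -1577\right) = \left(11768 - 27629\right) - \left(-1527 + 62 \sqrt{79}\right) = -15861 + \left(\left(-50 - 62 \sqrt{79}\right) + 1577\right) = -15861 + \left(1527 - 62 \sqrt{79}\right) = -14334 - 62 \sqrt{79}$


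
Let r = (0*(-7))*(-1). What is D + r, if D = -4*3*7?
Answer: -84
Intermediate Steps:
r = 0 (r = 0*(-1) = 0)
D = -84 (D = -12*7 = -84)
D + r = -84 + 0 = -84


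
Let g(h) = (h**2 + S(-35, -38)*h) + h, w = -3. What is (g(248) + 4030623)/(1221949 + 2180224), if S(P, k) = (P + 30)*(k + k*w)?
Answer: 3998135/3402173 ≈ 1.1752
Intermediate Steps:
S(P, k) = -2*k*(30 + P) (S(P, k) = (P + 30)*(k + k*(-3)) = (30 + P)*(k - 3*k) = (30 + P)*(-2*k) = -2*k*(30 + P))
g(h) = h**2 - 379*h (g(h) = (h**2 + (2*(-38)*(-30 - 1*(-35)))*h) + h = (h**2 + (2*(-38)*(-30 + 35))*h) + h = (h**2 + (2*(-38)*5)*h) + h = (h**2 - 380*h) + h = h**2 - 379*h)
(g(248) + 4030623)/(1221949 + 2180224) = (248*(-379 + 248) + 4030623)/(1221949 + 2180224) = (248*(-131) + 4030623)/3402173 = (-32488 + 4030623)*(1/3402173) = 3998135*(1/3402173) = 3998135/3402173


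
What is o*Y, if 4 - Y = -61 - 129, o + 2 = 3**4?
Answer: 15326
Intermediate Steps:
o = 79 (o = -2 + 3**4 = -2 + 81 = 79)
Y = 194 (Y = 4 - (-61 - 129) = 4 - 1*(-190) = 4 + 190 = 194)
o*Y = 79*194 = 15326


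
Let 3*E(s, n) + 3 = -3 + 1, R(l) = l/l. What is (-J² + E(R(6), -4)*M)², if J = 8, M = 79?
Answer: 344569/9 ≈ 38285.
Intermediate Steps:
R(l) = 1
E(s, n) = -5/3 (E(s, n) = -1 + (-3 + 1)/3 = -1 + (⅓)*(-2) = -1 - ⅔ = -5/3)
(-J² + E(R(6), -4)*M)² = (-1*8² - 5/3*79)² = (-1*64 - 395/3)² = (-64 - 395/3)² = (-587/3)² = 344569/9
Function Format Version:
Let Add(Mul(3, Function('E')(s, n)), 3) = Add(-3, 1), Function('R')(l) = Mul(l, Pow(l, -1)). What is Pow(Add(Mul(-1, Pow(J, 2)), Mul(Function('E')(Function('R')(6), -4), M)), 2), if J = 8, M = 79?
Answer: Rational(344569, 9) ≈ 38285.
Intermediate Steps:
Function('R')(l) = 1
Function('E')(s, n) = Rational(-5, 3) (Function('E')(s, n) = Add(-1, Mul(Rational(1, 3), Add(-3, 1))) = Add(-1, Mul(Rational(1, 3), -2)) = Add(-1, Rational(-2, 3)) = Rational(-5, 3))
Pow(Add(Mul(-1, Pow(J, 2)), Mul(Function('E')(Function('R')(6), -4), M)), 2) = Pow(Add(Mul(-1, Pow(8, 2)), Mul(Rational(-5, 3), 79)), 2) = Pow(Add(Mul(-1, 64), Rational(-395, 3)), 2) = Pow(Add(-64, Rational(-395, 3)), 2) = Pow(Rational(-587, 3), 2) = Rational(344569, 9)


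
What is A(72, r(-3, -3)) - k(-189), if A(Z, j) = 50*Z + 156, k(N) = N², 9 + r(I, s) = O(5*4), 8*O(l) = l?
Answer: -31965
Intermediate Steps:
O(l) = l/8
r(I, s) = -13/2 (r(I, s) = -9 + (5*4)/8 = -9 + (⅛)*20 = -9 + 5/2 = -13/2)
A(Z, j) = 156 + 50*Z
A(72, r(-3, -3)) - k(-189) = (156 + 50*72) - 1*(-189)² = (156 + 3600) - 1*35721 = 3756 - 35721 = -31965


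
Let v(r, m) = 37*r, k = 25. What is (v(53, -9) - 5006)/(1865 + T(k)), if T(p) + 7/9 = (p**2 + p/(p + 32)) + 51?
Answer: -520695/434453 ≈ -1.1985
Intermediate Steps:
T(p) = 452/9 + p**2 + p/(32 + p) (T(p) = -7/9 + ((p**2 + p/(p + 32)) + 51) = -7/9 + ((p**2 + p/(32 + p)) + 51) = -7/9 + (51 + p**2 + p/(32 + p)) = 452/9 + p**2 + p/(32 + p))
(v(53, -9) - 5006)/(1865 + T(k)) = (37*53 - 5006)/(1865 + (14464 + 9*25**3 + 288*25**2 + 461*25)/(9*(32 + 25))) = (1961 - 5006)/(1865 + (1/9)*(14464 + 9*15625 + 288*625 + 11525)/57) = -3045/(1865 + (1/9)*(1/57)*(14464 + 140625 + 180000 + 11525)) = -3045/(1865 + (1/9)*(1/57)*346614) = -3045/(1865 + 115538/171) = -3045/434453/171 = -3045*171/434453 = -520695/434453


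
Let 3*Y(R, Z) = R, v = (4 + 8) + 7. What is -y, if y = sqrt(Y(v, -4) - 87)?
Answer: -11*I*sqrt(6)/3 ≈ -8.9815*I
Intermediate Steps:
v = 19 (v = 12 + 7 = 19)
Y(R, Z) = R/3
y = 11*I*sqrt(6)/3 (y = sqrt((1/3)*19 - 87) = sqrt(19/3 - 87) = sqrt(-242/3) = 11*I*sqrt(6)/3 ≈ 8.9815*I)
-y = -11*I*sqrt(6)/3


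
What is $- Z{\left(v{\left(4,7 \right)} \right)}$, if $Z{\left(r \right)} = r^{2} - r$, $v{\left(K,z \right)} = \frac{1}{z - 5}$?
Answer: $\frac{1}{4} \approx 0.25$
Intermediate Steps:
$v{\left(K,z \right)} = \frac{1}{-5 + z}$
$- Z{\left(v{\left(4,7 \right)} \right)} = - \frac{-1 + \frac{1}{-5 + 7}}{-5 + 7} = - \frac{-1 + \frac{1}{2}}{2} = - \frac{-1}{2 \cdot 2} = \left(-1\right) \left(- \frac{1}{4}\right) = \frac{1}{4}$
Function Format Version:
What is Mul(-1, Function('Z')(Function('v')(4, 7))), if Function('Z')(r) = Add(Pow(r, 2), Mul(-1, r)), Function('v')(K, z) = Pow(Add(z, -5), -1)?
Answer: Rational(1, 4) ≈ 0.25000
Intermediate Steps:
Function('v')(K, z) = Pow(Add(-5, z), -1)
Mul(-1, Function('Z')(Function('v')(4, 7))) = Mul(-1, Mul(Pow(Add(-5, 7), -1), Add(-1, Pow(Add(-5, 7), -1)))) = Mul(-1, Mul(Pow(2, -1), Add(-1, Pow(2, -1)))) = Mul(-1, Mul(Rational(1, 2), Add(-1, Rational(1, 2)))) = Mul(-1, Mul(Rational(1, 2), Rational(-1, 2))) = Mul(-1, Rational(-1, 4)) = Rational(1, 4)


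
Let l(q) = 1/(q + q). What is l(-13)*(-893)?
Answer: 893/26 ≈ 34.346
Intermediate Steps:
l(q) = 1/(2*q)
l(-13)*(-893) = ((½)/(-13))*(-893) = ((½)*(-1/13))*(-893) = -1/26*(-893) = 893/26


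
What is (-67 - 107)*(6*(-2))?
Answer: 2088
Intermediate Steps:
(-67 - 107)*(6*(-2)) = -174*(-12) = 2088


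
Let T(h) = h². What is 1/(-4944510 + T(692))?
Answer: -1/4465646 ≈ -2.2393e-7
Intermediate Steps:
1/(-4944510 + T(692)) = 1/(-4944510 + 692²) = 1/(-4944510 + 478864) = 1/(-4465646) = -1/4465646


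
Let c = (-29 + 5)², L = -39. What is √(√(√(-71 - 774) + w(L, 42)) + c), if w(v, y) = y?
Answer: √(576 + √(42 + 13*I*√5)) ≈ 24.142 + 0.04413*I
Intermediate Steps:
c = 576 (c = (-24)² = 576)
√(√(√(-71 - 774) + w(L, 42)) + c) = √(√(√(-71 - 774) + 42) + 576) = √(√(√(-845) + 42) + 576) = √(√(13*I*√5 + 42) + 576) = √(√(42 + 13*I*√5) + 576) = √(576 + √(42 + 13*I*√5))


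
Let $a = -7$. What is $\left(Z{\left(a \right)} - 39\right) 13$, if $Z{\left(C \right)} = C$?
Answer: $-598$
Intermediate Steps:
$\left(Z{\left(a \right)} - 39\right) 13 = \left(-7 - 39\right) 13 = \left(-46\right) 13 = -598$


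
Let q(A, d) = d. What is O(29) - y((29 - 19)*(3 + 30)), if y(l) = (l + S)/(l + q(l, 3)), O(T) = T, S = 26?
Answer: 9301/333 ≈ 27.931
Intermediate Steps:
y(l) = (26 + l)/(3 + l) (y(l) = (l + 26)/(l + 3) = (26 + l)/(3 + l))
O(29) - y((29 - 19)*(3 + 30)) = 29 - (26 + (29 - 19)*(3 + 30))/(3 + (29 - 19)*(3 + 30)) = 29 - (26 + 10*33)/(3 + 10*33) = 29 - (26 + 330)/(3 + 330) = 29 - 356/333 = 9301/333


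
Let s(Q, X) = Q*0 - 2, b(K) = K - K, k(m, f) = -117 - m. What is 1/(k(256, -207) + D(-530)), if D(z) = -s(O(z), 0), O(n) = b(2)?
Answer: -1/371 ≈ -0.0026954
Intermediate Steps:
b(K) = 0
O(n) = 0
s(Q, X) = -2 (s(Q, X) = 0 - 2 = -2)
D(z) = 2 (D(z) = -1*(-2) = 2)
1/(k(256, -207) + D(-530)) = 1/((-117 - 1*256) + 2) = 1/((-117 - 256) + 2) = 1/(-373 + 2) = 1/(-371) = -1/371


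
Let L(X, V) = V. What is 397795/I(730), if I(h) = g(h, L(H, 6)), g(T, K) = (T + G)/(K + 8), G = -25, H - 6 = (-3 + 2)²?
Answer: 1113826/141 ≈ 7899.5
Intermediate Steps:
H = 7 (H = 6 + (-3 + 2)² = 6 + (-1)² = 6 + 1 = 7)
g(T, K) = (-25 + T)/(8 + K) (g(T, K) = (T - 25)/(K + 8) = (-25 + T)/(8 + K))
I(h) = -25/14 + h/14 (I(h) = (-25 + h)/(8 + 6) = (-25 + h)/14 = -25/14 + h/14)
397795/I(730) = 397795/(-25/14 + (1/14)*730) = 397795/(-25/14 + 365/7) = 397795/(705/14) = 397795*(14/705) = 1113826/141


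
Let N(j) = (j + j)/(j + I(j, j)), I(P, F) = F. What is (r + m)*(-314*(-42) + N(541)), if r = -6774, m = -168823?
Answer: -2315948833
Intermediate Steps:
N(j) = 1 (N(j) = (j + j)/(j + j) = (2*j)/((2*j)) = (2*j)*(1/(2*j)) = 1)
(r + m)*(-314*(-42) + N(541)) = (-6774 - 168823)*(-314*(-42) + 1) = -175597*(13188 + 1) = -175597*13189 = -2315948833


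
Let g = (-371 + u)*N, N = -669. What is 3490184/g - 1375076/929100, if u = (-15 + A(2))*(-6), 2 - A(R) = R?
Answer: 248685899353/14555048325 ≈ 17.086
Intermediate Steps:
A(R) = 2 - R
u = 90 (u = (-15 + (2 - 1*2))*(-6) = (-15 + (2 - 2))*(-6) = (-15 + 0)*(-6) = -15*(-6) = 90)
g = 187989 (g = (-371 + 90)*(-669) = -281*(-669) = 187989)
3490184/g - 1375076/929100 = 3490184/187989 - 1375076/929100 = 3490184*(1/187989) - 1375076*1/929100 = 3490184/187989 - 343769/232275 = 248685899353/14555048325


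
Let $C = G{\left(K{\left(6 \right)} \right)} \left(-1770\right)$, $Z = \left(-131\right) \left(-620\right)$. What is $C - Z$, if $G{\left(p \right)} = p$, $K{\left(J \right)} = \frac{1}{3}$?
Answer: $-81810$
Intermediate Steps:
$K{\left(J \right)} = \frac{1}{3}$
$Z = 81220$
$C = -590$ ($C = \frac{1}{3} \left(-1770\right) = -590$)
$C - Z = -590 - 81220 = -81810$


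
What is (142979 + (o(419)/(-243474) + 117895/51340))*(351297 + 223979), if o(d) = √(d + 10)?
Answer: 12420309944757/151 - 287638*√429/121737 ≈ 8.2254e+10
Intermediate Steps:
o(d) = √(10 + d)
(142979 + (o(419)/(-243474) + 117895/51340))*(351297 + 223979) = (142979 + (√(10 + 419)/(-243474) + 117895/51340))*(351297 + 223979) = (142979 + (√429*(-1/243474) + 117895*(1/51340)))*575276 = (142979 + (-√429/243474 + 1387/604))*575276 = (142979 + (1387/604 - √429/243474))*575276 = (86360703/604 - √429/243474)*575276 = 12420309944757/151 - 287638*√429/121737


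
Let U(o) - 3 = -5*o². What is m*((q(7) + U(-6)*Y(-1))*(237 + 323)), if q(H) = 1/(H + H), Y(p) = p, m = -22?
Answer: -2181520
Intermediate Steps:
U(o) = 3 - 5*o²
q(H) = 1/(2*H)
m*((q(7) + U(-6)*Y(-1))*(237 + 323)) = -22*((½)/7 + (3 - 5*(-6)²)*(-1))*(237 + 323) = -22*((½)*(⅐) + (3 - 5*36)*(-1))*560 = -22*(1/14 + (3 - 180)*(-1))*560 = -22*(1/14 - 177*(-1))*560 = -22*(1/14 + 177)*560 = -27269*560/7 = -22*99160 = -2181520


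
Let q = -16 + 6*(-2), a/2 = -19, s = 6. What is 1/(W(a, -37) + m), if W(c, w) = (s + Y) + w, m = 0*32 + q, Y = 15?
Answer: -1/44 ≈ -0.022727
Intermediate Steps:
a = -38 (a = 2*(-19) = -38)
q = -28 (q = -16 - 12 = -28)
m = -28 (m = 0*32 - 28 = 0 - 28 = -28)
W(c, w) = 21 + w (W(c, w) = (6 + 15) + w = 21 + w)
1/(W(a, -37) + m) = 1/((21 - 37) - 28) = 1/(-16 - 28) = 1/(-44) = -1/44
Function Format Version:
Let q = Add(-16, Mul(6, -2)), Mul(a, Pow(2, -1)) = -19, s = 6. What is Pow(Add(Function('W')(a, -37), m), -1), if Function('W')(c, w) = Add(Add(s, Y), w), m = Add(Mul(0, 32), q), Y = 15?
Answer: Rational(-1, 44) ≈ -0.022727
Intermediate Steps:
a = -38 (a = Mul(2, -19) = -38)
q = -28 (q = Add(-16, -12) = -28)
m = -28 (m = Add(Mul(0, 32), -28) = Add(0, -28) = -28)
Function('W')(c, w) = Add(21, w) (Function('W')(c, w) = Add(Add(6, 15), w) = Add(21, w))
Pow(Add(Function('W')(a, -37), m), -1) = Pow(Add(Add(21, -37), -28), -1) = Pow(Add(-16, -28), -1) = Pow(-44, -1) = Rational(-1, 44)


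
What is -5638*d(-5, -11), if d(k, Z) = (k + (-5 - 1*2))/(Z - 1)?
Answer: -5638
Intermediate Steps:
d(k, Z) = (-7 + k)/(-1 + Z) (d(k, Z) = (k + (-5 - 2))/(-1 + Z) = (k - 7)/(-1 + Z) = (-7 + k)/(-1 + Z))
-5638*d(-5, -11) = -5638*(-7 - 5)/(-1 - 11) = -5638*(-12)/(-12) = -(-2819)*(-12)/6 = -5638*1 = -5638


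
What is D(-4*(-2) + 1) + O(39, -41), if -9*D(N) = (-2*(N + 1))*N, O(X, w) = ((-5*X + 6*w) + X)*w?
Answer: 16502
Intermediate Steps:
O(X, w) = w*(-4*X + 6*w) (O(X, w) = (-4*X + 6*w)*w = w*(-4*X + 6*w))
D(N) = -N*(-2 - 2*N)/9 (D(N) = -(-2*(N + 1))*N/9 = -(-2*(1 + N))*N/9 = -(-2 - 2*N)*N/9 = -N*(-2 - 2*N)/9)
D(-4*(-2) + 1) + O(39, -41) = 2*(-4*(-2) + 1)*(1 + (-4*(-2) + 1))/9 + 2*(-41)*(-2*39 + 3*(-41)) = 2*(8 + 1)*(1 + (8 + 1))/9 + 2*(-41)*(-78 - 123) = (2/9)*9*(1 + 9) + 2*(-41)*(-201) = (2/9)*9*10 + 16482 = 20 + 16482 = 16502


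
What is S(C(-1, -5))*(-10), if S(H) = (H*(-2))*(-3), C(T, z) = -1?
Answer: 60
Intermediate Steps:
S(H) = 6*H (S(H) = -2*H*(-3) = 6*H)
S(C(-1, -5))*(-10) = (6*(-1))*(-10) = -6*(-10) = 60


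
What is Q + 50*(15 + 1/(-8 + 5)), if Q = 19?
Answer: 2257/3 ≈ 752.33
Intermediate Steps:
Q + 50*(15 + 1/(-8 + 5)) = 19 + 50*(15 + 1/(-8 + 5)) = 19 + 50*(15 + 1/(-3)) = 19 + 50*(15 - ⅓) = 19 + 50*(44/3) = 19 + 2200/3 = 2257/3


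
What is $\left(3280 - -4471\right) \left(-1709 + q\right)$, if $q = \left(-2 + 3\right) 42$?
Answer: $-12920917$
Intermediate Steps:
$q = 42$ ($q = 1 \cdot 42 = 42$)
$\left(3280 - -4471\right) \left(-1709 + q\right) = \left(3280 - -4471\right) \left(-1709 + 42\right) = \left(3280 + 4471\right) \left(-1667\right) = 7751 \left(-1667\right) = -12920917$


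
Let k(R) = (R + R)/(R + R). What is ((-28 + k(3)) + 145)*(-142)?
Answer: -16756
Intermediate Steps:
k(R) = 1 (k(R) = (2*R)/((2*R)) = (2*R)*(1/(2*R)) = 1)
((-28 + k(3)) + 145)*(-142) = ((-28 + 1) + 145)*(-142) = (-27 + 145)*(-142) = 118*(-142) = -16756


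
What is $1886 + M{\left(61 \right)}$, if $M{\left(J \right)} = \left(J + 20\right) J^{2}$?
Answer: $303287$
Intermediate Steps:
$M{\left(J \right)} = J^{2} \left(20 + J\right)$ ($M{\left(J \right)} = \left(20 + J\right) J^{2} = J^{2} \left(20 + J\right)$)
$1886 + M{\left(61 \right)} = 1886 + 61^{2} \left(20 + 61\right) = 1886 + 3721 \cdot 81 = 1886 + 301401 = 303287$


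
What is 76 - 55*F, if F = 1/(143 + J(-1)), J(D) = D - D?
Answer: 983/13 ≈ 75.615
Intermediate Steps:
J(D) = 0
F = 1/143 (F = 1/(143 + 0) = 1/143 ≈ 0.0069930)
76 - 55*F = 76 - 55*1/143 = 76 - 5/13 = 983/13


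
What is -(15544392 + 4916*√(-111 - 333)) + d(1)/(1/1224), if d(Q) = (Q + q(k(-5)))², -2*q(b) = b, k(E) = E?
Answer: -15529398 - 9832*I*√111 ≈ -1.5529e+7 - 1.0359e+5*I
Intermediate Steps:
q(b) = -b/2
d(Q) = (5/2 + Q)² (d(Q) = (Q - ½*(-5))² = (Q + 5/2)² = (5/2 + Q)²)
-(15544392 + 4916*√(-111 - 333)) + d(1)/(1/1224) = -(15544392 + 4916*√(-111 - 333)) + ((5 + 2*1)²/4)/(1/1224) = -(15544392 + 9832*I*√111) + ((5 + 2)²/4)/(1/1224) = -(15544392 + 9832*I*√111) + ((¼)*7²)*1224 = -4916*(3162 + 2*I*√111) + ((¼)*49)*1224 = (-15544392 - 9832*I*√111) + (49/4)*1224 = (-15544392 - 9832*I*√111) + 14994 = -15529398 - 9832*I*√111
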